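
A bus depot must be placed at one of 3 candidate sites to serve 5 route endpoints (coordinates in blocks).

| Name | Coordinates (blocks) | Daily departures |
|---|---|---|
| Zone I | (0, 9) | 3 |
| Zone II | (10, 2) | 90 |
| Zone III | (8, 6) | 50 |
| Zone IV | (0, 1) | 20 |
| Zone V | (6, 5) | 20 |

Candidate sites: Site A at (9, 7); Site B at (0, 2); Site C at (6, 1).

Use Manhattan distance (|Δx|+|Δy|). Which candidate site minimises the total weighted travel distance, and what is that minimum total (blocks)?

Site C, total 1042 blocks

Total weighted distance at each candidate:
  Site A (9, 7): total = 1073
  Site B (0, 2): total = 1721
  Site C (6, 1): total = 1042
Minimum is at Site C with total 1042 blocks.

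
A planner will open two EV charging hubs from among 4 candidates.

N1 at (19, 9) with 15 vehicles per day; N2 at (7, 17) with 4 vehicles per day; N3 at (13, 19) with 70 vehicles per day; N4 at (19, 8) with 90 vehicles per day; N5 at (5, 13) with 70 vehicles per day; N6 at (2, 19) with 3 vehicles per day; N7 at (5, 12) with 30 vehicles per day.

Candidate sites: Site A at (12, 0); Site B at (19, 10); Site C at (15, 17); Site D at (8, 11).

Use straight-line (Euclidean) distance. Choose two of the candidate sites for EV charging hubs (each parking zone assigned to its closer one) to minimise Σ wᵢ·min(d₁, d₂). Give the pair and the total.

Evaluate every pair (each demand assigned to the nearer of the two):
  {Site B, Site D}: total = 1257.0
  {Site B, Site C}: total = 1553.8
  {Site C, Site D}: total = 1620.1
  {Site A, Site D}: total = 2186.4
  {Site A, Site C}: total = 2379.3
  {Site A, Site B}: total = 2484.5
Best pair: {Site B, Site D} with total 1257.0.

{Site B, Site D}, total 1257.0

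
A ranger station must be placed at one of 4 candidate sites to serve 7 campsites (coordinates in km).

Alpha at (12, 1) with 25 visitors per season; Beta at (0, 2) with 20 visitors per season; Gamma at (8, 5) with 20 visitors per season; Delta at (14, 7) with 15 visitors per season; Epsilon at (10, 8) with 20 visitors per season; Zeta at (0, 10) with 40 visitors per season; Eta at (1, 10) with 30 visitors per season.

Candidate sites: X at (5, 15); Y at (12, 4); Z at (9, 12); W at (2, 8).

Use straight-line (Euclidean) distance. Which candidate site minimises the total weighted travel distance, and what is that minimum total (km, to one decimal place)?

Total weighted distance at each candidate:
  X (5, 15): total = 1706.3
  Y (12, 4): total = 1456.9
  Z (9, 12): total = 1500.2
  W (2, 8): total = 1086.7
Minimum is at W with total 1086.7 km.

W, total 1086.7 km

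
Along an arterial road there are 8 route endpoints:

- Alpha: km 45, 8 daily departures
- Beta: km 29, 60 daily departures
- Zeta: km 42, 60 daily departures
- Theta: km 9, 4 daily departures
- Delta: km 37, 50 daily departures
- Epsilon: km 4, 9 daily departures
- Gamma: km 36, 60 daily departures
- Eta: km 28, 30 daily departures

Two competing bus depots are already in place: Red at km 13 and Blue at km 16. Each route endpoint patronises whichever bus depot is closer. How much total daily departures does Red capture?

The indifferent point is the midpoint (13+16)/2 = 14.5; route endpoints left of it (closer to Red at 13) go to Red, those right go to Blue.
  Epsilon at 4 (w=9) → Red
  Theta at 9 (w=4) → Red
  Eta at 28 (w=30) → Blue
  Beta at 29 (w=60) → Blue
  Gamma at 36 (w=60) → Blue
  Delta at 37 (w=50) → Blue
  Zeta at 42 (w=60) → Blue
  Alpha at 45 (w=8) → Blue
Red captures 13; Blue captures 268.

13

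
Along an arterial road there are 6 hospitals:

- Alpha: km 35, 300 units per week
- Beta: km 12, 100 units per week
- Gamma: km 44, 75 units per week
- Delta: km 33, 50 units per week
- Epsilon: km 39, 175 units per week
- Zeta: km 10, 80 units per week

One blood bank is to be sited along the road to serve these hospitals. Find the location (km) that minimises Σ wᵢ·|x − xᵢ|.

For a sum of weighted absolute distances on a line, the optimum is the weighted median (not the mean). Total weight W = 780; half-weight = 390.
Sort by position and accumulate weight:
  km 10 (Zeta, w=80) → cum 80
  km 12 (Beta, w=100) → cum 180
  km 33 (Delta, w=50) → cum 230
  km 35 (Alpha, w=300) → cum 530  ≥ 390 → median here
  km 39 (Epsilon, w=175) → cum 705
  km 44 (Gamma, w=75) → cum 780
Optimal location: km 35.

x = 35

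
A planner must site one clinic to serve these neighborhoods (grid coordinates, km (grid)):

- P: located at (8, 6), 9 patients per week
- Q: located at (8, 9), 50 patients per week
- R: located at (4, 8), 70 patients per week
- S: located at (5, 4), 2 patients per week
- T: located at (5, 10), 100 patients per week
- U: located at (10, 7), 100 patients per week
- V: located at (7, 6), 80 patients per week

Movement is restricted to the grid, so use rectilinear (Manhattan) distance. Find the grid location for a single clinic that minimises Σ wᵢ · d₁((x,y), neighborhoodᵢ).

(7, 8)

Manhattan distance separates: Σwᵢ(|x−xᵢ|+|y−yᵢ|) = Σwᵢ|x−xᵢ| + Σwᵢ|y−yᵢ|, so x and y are optimised independently as 1-D weighted medians.
Total weight W = 411; half = 205.5.
x-coordinate, sorted with cumulative weight:
  x=4 (R, w=70) cum 70
  x=5 (S, w=2) cum 72
  x=5 (T, w=100) cum 172
  x=7 (V, w=80) cum 252  ← median
  x=8 (P, w=9) cum 261
  x=8 (Q, w=50) cum 311
  x=10 (U, w=100) cum 411
⇒ x* = 7
y-coordinate, sorted with cumulative weight:
  y=4 (S, w=2) cum 2
  y=6 (P, w=9) cum 11
  y=6 (V, w=80) cum 91
  y=7 (U, w=100) cum 191
  y=8 (R, w=70) cum 261  ← median
  y=9 (Q, w=50) cum 311
  y=10 (T, w=100) cum 411
⇒ y* = 8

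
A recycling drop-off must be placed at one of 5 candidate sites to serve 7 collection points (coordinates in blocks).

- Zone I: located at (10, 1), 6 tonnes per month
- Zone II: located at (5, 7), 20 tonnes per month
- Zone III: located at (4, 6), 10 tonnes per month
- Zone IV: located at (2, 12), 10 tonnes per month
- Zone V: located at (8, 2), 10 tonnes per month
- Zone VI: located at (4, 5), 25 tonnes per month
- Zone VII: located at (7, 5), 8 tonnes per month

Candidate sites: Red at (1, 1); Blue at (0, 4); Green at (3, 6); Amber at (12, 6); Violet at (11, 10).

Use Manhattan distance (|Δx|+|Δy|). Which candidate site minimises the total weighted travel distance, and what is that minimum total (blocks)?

Green, total 392 blocks

Total weighted distance at each candidate:
  Red (1, 1): total = 789
  Blue (0, 4): total = 687
  Green (3, 6): total = 392
  Amber (12, 6): total = 795
  Violet (11, 10): total = 942
Minimum is at Green with total 392 blocks.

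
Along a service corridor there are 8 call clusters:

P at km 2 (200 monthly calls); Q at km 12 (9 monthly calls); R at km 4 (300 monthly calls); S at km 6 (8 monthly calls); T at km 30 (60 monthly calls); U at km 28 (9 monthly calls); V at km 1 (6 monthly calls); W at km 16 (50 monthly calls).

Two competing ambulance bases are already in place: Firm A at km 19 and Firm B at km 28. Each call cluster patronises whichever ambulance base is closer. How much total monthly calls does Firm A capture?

573

The indifferent point is the midpoint (19+28)/2 = 23.5; call clusters left of it (closer to Firm A at 19) go to Firm A, those right go to Firm B.
  V at 1 (w=6) → Firm A
  P at 2 (w=200) → Firm A
  R at 4 (w=300) → Firm A
  S at 6 (w=8) → Firm A
  Q at 12 (w=9) → Firm A
  W at 16 (w=50) → Firm A
  U at 28 (w=9) → Firm B
  T at 30 (w=60) → Firm B
Firm A captures 573; Firm B captures 69.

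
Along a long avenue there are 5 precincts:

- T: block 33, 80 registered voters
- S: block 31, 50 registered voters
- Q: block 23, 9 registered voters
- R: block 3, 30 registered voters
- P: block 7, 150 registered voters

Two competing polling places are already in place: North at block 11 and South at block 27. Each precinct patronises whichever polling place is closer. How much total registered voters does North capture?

The indifferent point is the midpoint (11+27)/2 = 19; precincts left of it (closer to North at 11) go to North, those right go to South.
  R at 3 (w=30) → North
  P at 7 (w=150) → North
  Q at 23 (w=9) → South
  S at 31 (w=50) → South
  T at 33 (w=80) → South
North captures 180; South captures 139.

180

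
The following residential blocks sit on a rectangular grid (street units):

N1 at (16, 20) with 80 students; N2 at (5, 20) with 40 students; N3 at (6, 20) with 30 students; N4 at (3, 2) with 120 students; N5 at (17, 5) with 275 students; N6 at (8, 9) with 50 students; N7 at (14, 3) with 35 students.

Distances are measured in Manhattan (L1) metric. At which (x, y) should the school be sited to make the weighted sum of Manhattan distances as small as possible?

(16, 5)

Manhattan distance separates: Σwᵢ(|x−xᵢ|+|y−yᵢ|) = Σwᵢ|x−xᵢ| + Σwᵢ|y−yᵢ|, so x and y are optimised independently as 1-D weighted medians.
Total weight W = 630; half = 315.
x-coordinate, sorted with cumulative weight:
  x=3 (N4, w=120) cum 120
  x=5 (N2, w=40) cum 160
  x=6 (N3, w=30) cum 190
  x=8 (N6, w=50) cum 240
  x=14 (N7, w=35) cum 275
  x=16 (N1, w=80) cum 355  ← median
  x=17 (N5, w=275) cum 630
⇒ x* = 16
y-coordinate, sorted with cumulative weight:
  y=2 (N4, w=120) cum 120
  y=3 (N7, w=35) cum 155
  y=5 (N5, w=275) cum 430  ← median
  y=9 (N6, w=50) cum 480
  y=20 (N1, w=80) cum 560
  y=20 (N2, w=40) cum 600
  y=20 (N3, w=30) cum 630
⇒ y* = 5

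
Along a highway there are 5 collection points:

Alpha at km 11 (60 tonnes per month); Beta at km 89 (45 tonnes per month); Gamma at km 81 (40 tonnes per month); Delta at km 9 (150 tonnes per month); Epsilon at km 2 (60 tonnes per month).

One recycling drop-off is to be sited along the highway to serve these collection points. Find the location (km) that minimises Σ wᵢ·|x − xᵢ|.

For a sum of weighted absolute distances on a line, the optimum is the weighted median (not the mean). Total weight W = 355; half-weight = 177.5.
Sort by position and accumulate weight:
  km 2 (Epsilon, w=60) → cum 60
  km 9 (Delta, w=150) → cum 210  ≥ 177.5 → median here
  km 11 (Alpha, w=60) → cum 270
  km 81 (Gamma, w=40) → cum 310
  km 89 (Beta, w=45) → cum 355
Optimal location: km 9.

x = 9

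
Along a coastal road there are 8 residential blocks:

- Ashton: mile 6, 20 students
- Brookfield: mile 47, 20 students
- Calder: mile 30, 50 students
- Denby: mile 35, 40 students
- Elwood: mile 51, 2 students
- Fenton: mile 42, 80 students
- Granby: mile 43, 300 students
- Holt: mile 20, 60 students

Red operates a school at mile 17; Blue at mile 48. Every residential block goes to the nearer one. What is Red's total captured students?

130

The indifferent point is the midpoint (17+48)/2 = 32.5; residential blocks left of it (closer to Red at 17) go to Red, those right go to Blue.
  Ashton at 6 (w=20) → Red
  Holt at 20 (w=60) → Red
  Calder at 30 (w=50) → Red
  Denby at 35 (w=40) → Blue
  Fenton at 42 (w=80) → Blue
  Granby at 43 (w=300) → Blue
  Brookfield at 47 (w=20) → Blue
  Elwood at 51 (w=2) → Blue
Red captures 130; Blue captures 442.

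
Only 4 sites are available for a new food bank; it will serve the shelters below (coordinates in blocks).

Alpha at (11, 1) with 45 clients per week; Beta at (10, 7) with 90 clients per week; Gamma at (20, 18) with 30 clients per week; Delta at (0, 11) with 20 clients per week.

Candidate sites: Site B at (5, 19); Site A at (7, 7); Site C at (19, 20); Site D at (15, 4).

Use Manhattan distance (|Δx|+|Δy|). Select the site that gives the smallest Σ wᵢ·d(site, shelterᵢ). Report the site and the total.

Site A, total 1660 blocks

Total weighted distance at each candidate:
  Site B (5, 19): total = 3350
  Site A (7, 7): total = 1660
  Site C (19, 20): total = 3845
  Site D (15, 4): total = 2045
Minimum is at Site A with total 1660 blocks.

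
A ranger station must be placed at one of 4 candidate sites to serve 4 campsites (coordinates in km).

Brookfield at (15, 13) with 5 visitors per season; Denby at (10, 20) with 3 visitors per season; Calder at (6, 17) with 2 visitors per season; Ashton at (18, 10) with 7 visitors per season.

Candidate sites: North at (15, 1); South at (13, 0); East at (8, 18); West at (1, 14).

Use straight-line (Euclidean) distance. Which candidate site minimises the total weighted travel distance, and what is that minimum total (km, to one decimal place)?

Total weighted distance at each candidate:
  North (15, 1): total = 222.1
  South (13, 0): total = 241.5
  East (8, 18): total = 145.6
  West (1, 14): total = 236.5
Minimum is at East with total 145.6 km.

East, total 145.6 km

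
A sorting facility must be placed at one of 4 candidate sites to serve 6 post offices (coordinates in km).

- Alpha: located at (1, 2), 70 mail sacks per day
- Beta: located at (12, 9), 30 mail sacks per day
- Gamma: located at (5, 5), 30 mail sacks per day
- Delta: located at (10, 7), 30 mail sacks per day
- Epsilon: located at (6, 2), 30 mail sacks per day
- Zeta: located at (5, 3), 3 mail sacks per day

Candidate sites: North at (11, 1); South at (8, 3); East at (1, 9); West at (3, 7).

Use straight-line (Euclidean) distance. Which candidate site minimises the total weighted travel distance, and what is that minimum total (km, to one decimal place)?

South, total 1029.7 km

Total weighted distance at each candidate:
  North (11, 1): total = 1516.1
  South (8, 3): total = 1029.7
  East (1, 9): total = 1546.0
  West (3, 7): total = 1136.7
Minimum is at South with total 1029.7 km.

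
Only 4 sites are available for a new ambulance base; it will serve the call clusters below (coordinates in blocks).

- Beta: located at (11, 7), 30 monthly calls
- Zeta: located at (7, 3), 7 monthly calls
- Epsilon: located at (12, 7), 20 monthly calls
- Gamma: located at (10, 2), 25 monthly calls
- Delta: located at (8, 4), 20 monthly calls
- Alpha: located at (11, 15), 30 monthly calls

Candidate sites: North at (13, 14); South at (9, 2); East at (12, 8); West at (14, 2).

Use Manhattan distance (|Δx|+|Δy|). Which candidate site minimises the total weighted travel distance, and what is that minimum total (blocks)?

East, total 750 blocks

Total weighted distance at each candidate:
  North (13, 14): total = 1314
  South (9, 2): total = 926
  East (12, 8): total = 750
  West (14, 2): total = 1176
Minimum is at East with total 750 blocks.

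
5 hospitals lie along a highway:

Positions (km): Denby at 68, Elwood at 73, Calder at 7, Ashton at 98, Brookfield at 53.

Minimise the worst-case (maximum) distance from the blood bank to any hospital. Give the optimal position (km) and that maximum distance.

The 1-center on a line is the midpoint of the two extreme points: leftmost at 7, rightmost at 98.
Optimal location = (7 + 98)/2 = 52.5; maximum distance = (98 − 7)/2 = 45.5.

location 52.5, max distance 45.5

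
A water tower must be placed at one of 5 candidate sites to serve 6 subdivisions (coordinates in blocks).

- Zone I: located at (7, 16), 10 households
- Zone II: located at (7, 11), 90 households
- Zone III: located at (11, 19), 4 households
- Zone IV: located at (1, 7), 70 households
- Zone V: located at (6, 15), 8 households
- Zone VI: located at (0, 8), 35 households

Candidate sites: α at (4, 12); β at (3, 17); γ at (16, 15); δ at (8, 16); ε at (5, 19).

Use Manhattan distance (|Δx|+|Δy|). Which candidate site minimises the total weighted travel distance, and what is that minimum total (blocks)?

Total weighted distance at each candidate:
  α (4, 12): total = 1366
  β (3, 17): total = 2290
  γ (16, 15): total = 3801
  δ (8, 16): total = 2278
  ε (5, 19): total = 2694
Minimum is at α with total 1366 blocks.

α, total 1366 blocks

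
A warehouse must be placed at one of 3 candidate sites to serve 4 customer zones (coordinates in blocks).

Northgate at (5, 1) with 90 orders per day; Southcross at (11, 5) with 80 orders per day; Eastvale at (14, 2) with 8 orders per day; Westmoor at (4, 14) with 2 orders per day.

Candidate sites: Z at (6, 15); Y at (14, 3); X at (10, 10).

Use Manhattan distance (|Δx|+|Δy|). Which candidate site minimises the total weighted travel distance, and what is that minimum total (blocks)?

Total weighted distance at each candidate:
  Z (6, 15): total = 2724
  Y (14, 3): total = 1440
  X (10, 10): total = 1856
Minimum is at Y with total 1440 blocks.

Y, total 1440 blocks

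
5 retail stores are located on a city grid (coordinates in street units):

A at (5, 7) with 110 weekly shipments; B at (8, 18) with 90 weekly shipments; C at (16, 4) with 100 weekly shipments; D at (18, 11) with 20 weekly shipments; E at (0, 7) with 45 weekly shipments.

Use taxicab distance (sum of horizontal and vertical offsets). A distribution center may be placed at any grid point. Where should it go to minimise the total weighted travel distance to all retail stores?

Manhattan distance separates: Σwᵢ(|x−xᵢ|+|y−yᵢ|) = Σwᵢ|x−xᵢ| + Σwᵢ|y−yᵢ|, so x and y are optimised independently as 1-D weighted medians.
Total weight W = 365; half = 182.5.
x-coordinate, sorted with cumulative weight:
  x=0 (E, w=45) cum 45
  x=5 (A, w=110) cum 155
  x=8 (B, w=90) cum 245  ← median
  x=16 (C, w=100) cum 345
  x=18 (D, w=20) cum 365
⇒ x* = 8
y-coordinate, sorted with cumulative weight:
  y=4 (C, w=100) cum 100
  y=7 (A, w=110) cum 210  ← median
  y=7 (E, w=45) cum 255
  y=11 (D, w=20) cum 275
  y=18 (B, w=90) cum 365
⇒ y* = 7

(8, 7)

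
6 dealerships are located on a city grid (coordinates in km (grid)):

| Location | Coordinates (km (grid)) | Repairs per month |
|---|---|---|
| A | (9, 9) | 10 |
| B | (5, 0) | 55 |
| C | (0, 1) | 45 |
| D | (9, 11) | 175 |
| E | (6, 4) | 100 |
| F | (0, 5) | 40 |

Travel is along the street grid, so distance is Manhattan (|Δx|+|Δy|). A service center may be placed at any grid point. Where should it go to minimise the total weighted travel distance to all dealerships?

Manhattan distance separates: Σwᵢ(|x−xᵢ|+|y−yᵢ|) = Σwᵢ|x−xᵢ| + Σwᵢ|y−yᵢ|, so x and y are optimised independently as 1-D weighted medians.
Total weight W = 425; half = 212.5.
x-coordinate, sorted with cumulative weight:
  x=0 (C, w=45) cum 45
  x=0 (F, w=40) cum 85
  x=5 (B, w=55) cum 140
  x=6 (E, w=100) cum 240  ← median
  x=9 (A, w=10) cum 250
  x=9 (D, w=175) cum 425
⇒ x* = 6
y-coordinate, sorted with cumulative weight:
  y=0 (B, w=55) cum 55
  y=1 (C, w=45) cum 100
  y=4 (E, w=100) cum 200
  y=5 (F, w=40) cum 240  ← median
  y=9 (A, w=10) cum 250
  y=11 (D, w=175) cum 425
⇒ y* = 5

(6, 5)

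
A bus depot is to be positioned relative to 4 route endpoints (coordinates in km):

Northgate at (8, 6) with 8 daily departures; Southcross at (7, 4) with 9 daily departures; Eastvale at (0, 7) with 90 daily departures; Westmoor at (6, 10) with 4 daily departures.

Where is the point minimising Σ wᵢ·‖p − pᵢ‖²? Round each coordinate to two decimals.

The minimiser of Σwᵢ‖p−pᵢ‖² is the weighted centroid p* = (Σwᵢpᵢ)/(Σwᵢ).
Σwᵢ = 111.
Σwᵢxᵢ = 8·8 + 9·7 + 90·0 + 4·6 = 151.
Σwᵢyᵢ = 8·6 + 9·4 + 90·7 + 4·10 = 754.
x* = 151/111 = 1.36, y* = 754/111 = 6.79.

(1.36, 6.79)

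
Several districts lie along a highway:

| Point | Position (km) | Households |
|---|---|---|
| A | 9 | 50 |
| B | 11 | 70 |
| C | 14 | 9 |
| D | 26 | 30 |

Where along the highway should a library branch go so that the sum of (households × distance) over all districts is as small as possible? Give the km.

For a sum of weighted absolute distances on a line, the optimum is the weighted median (not the mean). Total weight W = 159; half-weight = 79.5.
Sort by position and accumulate weight:
  km 9 (A, w=50) → cum 50
  km 11 (B, w=70) → cum 120  ≥ 79.5 → median here
  km 14 (C, w=9) → cum 129
  km 26 (D, w=30) → cum 159
Optimal location: km 11.

x = 11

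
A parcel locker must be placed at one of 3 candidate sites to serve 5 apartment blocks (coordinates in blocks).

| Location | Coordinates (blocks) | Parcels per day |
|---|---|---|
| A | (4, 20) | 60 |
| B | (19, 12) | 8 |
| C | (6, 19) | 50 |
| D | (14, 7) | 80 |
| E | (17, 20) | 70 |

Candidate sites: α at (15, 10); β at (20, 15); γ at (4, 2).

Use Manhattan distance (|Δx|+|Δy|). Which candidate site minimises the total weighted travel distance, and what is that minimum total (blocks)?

α, total 3368 blocks

Total weighted distance at each candidate:
  α (15, 10): total = 3368
  β (20, 15): total = 3872
  γ (4, 2): total = 5600
Minimum is at α with total 3368 blocks.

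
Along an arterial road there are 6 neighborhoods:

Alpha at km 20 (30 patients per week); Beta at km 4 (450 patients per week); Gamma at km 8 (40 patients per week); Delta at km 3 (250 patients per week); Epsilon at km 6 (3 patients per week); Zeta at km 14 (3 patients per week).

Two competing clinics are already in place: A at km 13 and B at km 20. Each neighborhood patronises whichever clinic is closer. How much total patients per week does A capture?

746

The indifferent point is the midpoint (13+20)/2 = 16.5; neighborhoods left of it (closer to A at 13) go to A, those right go to B.
  Delta at 3 (w=250) → A
  Beta at 4 (w=450) → A
  Epsilon at 6 (w=3) → A
  Gamma at 8 (w=40) → A
  Zeta at 14 (w=3) → A
  Alpha at 20 (w=30) → B
A captures 746; B captures 30.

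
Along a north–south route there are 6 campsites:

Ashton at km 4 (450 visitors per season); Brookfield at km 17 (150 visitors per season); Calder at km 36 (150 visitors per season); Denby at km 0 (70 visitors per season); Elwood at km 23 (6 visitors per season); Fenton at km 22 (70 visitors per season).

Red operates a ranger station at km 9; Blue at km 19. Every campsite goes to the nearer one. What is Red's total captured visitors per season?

The indifferent point is the midpoint (9+19)/2 = 14; campsites left of it (closer to Red at 9) go to Red, those right go to Blue.
  Denby at 0 (w=70) → Red
  Ashton at 4 (w=450) → Red
  Brookfield at 17 (w=150) → Blue
  Fenton at 22 (w=70) → Blue
  Elwood at 23 (w=6) → Blue
  Calder at 36 (w=150) → Blue
Red captures 520; Blue captures 376.

520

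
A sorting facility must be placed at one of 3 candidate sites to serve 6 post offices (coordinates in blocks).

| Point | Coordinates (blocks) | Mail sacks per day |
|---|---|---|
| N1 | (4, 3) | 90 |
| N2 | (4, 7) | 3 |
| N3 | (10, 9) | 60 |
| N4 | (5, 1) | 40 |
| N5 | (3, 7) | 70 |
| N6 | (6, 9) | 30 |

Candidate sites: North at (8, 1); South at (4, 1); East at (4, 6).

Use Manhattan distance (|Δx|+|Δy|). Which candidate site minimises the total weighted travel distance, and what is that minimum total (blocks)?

East, total 1343 blocks

Total weighted distance at each candidate:
  North (8, 1): total = 2360
  South (4, 1): total = 1868
  East (4, 6): total = 1343
Minimum is at East with total 1343 blocks.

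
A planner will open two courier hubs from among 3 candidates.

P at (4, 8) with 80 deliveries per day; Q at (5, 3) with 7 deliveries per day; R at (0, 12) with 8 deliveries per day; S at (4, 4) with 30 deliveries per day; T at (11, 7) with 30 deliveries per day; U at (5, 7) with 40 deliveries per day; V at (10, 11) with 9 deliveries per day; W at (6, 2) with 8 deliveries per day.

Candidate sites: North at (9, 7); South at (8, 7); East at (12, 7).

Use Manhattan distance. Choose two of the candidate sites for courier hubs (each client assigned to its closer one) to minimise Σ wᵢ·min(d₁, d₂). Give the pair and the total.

Evaluate every pair (each demand assigned to the nearer of the two):
  {South, East}: total = 1023
  {North, South}: total = 1044
  {North, East}: total = 1187
Best pair: {South, East} with total 1023.

{South, East}, total 1023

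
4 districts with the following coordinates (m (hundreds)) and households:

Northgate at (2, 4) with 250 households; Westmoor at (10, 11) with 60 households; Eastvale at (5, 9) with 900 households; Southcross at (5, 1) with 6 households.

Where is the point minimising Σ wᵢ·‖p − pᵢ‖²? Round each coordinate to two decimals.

The minimiser of Σwᵢ‖p−pᵢ‖² is the weighted centroid p* = (Σwᵢpᵢ)/(Σwᵢ).
Σwᵢ = 1216.
Σwᵢxᵢ = 250·2 + 60·10 + 900·5 + 6·5 = 5630.
Σwᵢyᵢ = 250·4 + 60·11 + 900·9 + 6·1 = 9766.
x* = 5630/1216 = 4.63, y* = 9766/1216 = 8.03.

(4.63, 8.03)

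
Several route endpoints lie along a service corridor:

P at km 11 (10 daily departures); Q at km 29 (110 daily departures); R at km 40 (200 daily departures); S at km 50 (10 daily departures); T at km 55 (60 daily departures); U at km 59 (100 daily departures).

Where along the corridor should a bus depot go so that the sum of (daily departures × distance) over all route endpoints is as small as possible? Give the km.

For a sum of weighted absolute distances on a line, the optimum is the weighted median (not the mean). Total weight W = 490; half-weight = 245.
Sort by position and accumulate weight:
  km 11 (P, w=10) → cum 10
  km 29 (Q, w=110) → cum 120
  km 40 (R, w=200) → cum 320  ≥ 245 → median here
  km 50 (S, w=10) → cum 330
  km 55 (T, w=60) → cum 390
  km 59 (U, w=100) → cum 490
Optimal location: km 40.

x = 40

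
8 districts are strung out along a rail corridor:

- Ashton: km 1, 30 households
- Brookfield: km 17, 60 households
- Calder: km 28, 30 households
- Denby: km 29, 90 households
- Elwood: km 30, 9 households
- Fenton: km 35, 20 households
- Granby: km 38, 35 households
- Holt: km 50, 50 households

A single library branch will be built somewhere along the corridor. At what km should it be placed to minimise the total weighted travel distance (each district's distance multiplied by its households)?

x = 29

For a sum of weighted absolute distances on a line, the optimum is the weighted median (not the mean). Total weight W = 324; half-weight = 162.
Sort by position and accumulate weight:
  km 1 (Ashton, w=30) → cum 30
  km 17 (Brookfield, w=60) → cum 90
  km 28 (Calder, w=30) → cum 120
  km 29 (Denby, w=90) → cum 210  ≥ 162 → median here
  km 30 (Elwood, w=9) → cum 219
  km 35 (Fenton, w=20) → cum 239
  km 38 (Granby, w=35) → cum 274
  km 50 (Holt, w=50) → cum 324
Optimal location: km 29.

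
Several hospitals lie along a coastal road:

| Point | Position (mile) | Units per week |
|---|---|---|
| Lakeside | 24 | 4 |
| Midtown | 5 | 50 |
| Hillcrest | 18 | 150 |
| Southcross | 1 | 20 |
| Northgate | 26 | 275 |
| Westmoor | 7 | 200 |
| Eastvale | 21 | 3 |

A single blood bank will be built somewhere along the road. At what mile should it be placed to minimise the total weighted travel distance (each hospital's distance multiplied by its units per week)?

x = 18

For a sum of weighted absolute distances on a line, the optimum is the weighted median (not the mean). Total weight W = 702; half-weight = 351.
Sort by position and accumulate weight:
  mile 1 (Southcross, w=20) → cum 20
  mile 5 (Midtown, w=50) → cum 70
  mile 7 (Westmoor, w=200) → cum 270
  mile 18 (Hillcrest, w=150) → cum 420  ≥ 351 → median here
  mile 21 (Eastvale, w=3) → cum 423
  mile 24 (Lakeside, w=4) → cum 427
  mile 26 (Northgate, w=275) → cum 702
Optimal location: mile 18.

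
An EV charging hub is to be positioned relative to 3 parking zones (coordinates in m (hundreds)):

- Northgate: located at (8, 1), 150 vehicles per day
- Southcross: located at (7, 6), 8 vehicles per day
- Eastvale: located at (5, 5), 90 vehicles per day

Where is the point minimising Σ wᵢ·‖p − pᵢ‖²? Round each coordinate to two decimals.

(6.88, 2.61)

The minimiser of Σwᵢ‖p−pᵢ‖² is the weighted centroid p* = (Σwᵢpᵢ)/(Σwᵢ).
Σwᵢ = 248.
Σwᵢxᵢ = 150·8 + 8·7 + 90·5 = 1706.
Σwᵢyᵢ = 150·1 + 8·6 + 90·5 = 648.
x* = 1706/248 = 6.88, y* = 648/248 = 2.61.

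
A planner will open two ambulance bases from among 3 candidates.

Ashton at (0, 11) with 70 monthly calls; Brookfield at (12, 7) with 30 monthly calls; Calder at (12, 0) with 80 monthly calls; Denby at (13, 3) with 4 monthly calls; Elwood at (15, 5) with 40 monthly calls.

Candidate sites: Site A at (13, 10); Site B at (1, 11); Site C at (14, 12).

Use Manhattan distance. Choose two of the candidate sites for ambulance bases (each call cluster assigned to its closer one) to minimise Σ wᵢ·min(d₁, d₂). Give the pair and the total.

Evaluate every pair (each demand assigned to the nearer of the two):
  {Site A, Site B}: total = 1378
  {Site B, Site C}: total = 1760
  {Site A, Site C}: total = 2288
Best pair: {Site A, Site B} with total 1378.

{Site A, Site B}, total 1378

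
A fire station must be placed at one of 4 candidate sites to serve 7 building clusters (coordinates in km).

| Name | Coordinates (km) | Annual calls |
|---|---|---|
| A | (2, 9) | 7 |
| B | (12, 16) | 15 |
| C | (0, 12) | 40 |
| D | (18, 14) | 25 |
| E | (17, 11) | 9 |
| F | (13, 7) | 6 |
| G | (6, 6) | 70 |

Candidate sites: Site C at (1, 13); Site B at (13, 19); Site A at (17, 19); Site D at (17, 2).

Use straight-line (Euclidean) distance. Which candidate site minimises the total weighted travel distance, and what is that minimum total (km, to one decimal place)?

Site C, total 1510.0 km

Total weighted distance at each candidate:
  Site C (1, 13): total = 1510.0
  Site B (13, 19): total = 2104.9
  Site A (17, 19): total = 2416.5
  Site D (17, 2): total = 2367.6
Minimum is at Site C with total 1510.0 km.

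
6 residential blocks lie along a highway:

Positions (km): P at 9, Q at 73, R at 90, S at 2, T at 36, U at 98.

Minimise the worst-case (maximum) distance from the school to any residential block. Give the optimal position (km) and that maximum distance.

location 50, max distance 48

The 1-center on a line is the midpoint of the two extreme points: leftmost at 2, rightmost at 98.
Optimal location = (2 + 98)/2 = 50; maximum distance = (98 − 2)/2 = 48.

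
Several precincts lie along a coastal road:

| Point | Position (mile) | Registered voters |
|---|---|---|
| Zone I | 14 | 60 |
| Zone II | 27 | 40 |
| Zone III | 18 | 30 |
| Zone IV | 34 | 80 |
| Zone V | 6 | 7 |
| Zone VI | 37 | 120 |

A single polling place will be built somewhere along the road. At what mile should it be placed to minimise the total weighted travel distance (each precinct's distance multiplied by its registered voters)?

x = 34

For a sum of weighted absolute distances on a line, the optimum is the weighted median (not the mean). Total weight W = 337; half-weight = 168.5.
Sort by position and accumulate weight:
  mile 6 (Zone V, w=7) → cum 7
  mile 14 (Zone I, w=60) → cum 67
  mile 18 (Zone III, w=30) → cum 97
  mile 27 (Zone II, w=40) → cum 137
  mile 34 (Zone IV, w=80) → cum 217  ≥ 168.5 → median here
  mile 37 (Zone VI, w=120) → cum 337
Optimal location: mile 34.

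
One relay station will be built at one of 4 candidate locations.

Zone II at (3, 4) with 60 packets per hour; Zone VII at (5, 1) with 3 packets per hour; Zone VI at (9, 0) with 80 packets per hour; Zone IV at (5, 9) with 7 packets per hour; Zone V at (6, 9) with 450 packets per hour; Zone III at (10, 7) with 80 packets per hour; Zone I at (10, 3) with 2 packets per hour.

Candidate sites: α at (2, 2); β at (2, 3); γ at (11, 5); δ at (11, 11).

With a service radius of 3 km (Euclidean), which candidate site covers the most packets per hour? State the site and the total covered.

γ, covering 82

Coverage radius r = 3 km; a point is covered iff (Δx)²+(Δy)² ≤ 3² = 9.
  α (2, 2): covers {Zone II} → 60
  β (2, 3): covers {Zone II} → 60
  γ (11, 5): covers {Zone III, Zone I} → 82
  δ (11, 11): covers {none} → 0
Maximum coverage at γ: 82 packets per hour.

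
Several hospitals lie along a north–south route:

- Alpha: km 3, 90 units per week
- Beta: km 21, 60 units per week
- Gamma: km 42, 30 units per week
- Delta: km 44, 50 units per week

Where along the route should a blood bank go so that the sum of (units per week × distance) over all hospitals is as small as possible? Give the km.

For a sum of weighted absolute distances on a line, the optimum is the weighted median (not the mean). Total weight W = 230; half-weight = 115.
Sort by position and accumulate weight:
  km 3 (Alpha, w=90) → cum 90
  km 21 (Beta, w=60) → cum 150  ≥ 115 → median here
  km 42 (Gamma, w=30) → cum 180
  km 44 (Delta, w=50) → cum 230
Optimal location: km 21.

x = 21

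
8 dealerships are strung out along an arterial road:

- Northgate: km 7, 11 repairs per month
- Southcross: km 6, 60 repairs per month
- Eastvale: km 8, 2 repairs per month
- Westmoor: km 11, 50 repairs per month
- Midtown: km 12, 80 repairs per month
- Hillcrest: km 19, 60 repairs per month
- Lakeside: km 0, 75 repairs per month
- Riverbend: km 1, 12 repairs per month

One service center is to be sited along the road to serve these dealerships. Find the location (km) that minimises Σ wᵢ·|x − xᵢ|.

x = 11

For a sum of weighted absolute distances on a line, the optimum is the weighted median (not the mean). Total weight W = 350; half-weight = 175.
Sort by position and accumulate weight:
  km 0 (Lakeside, w=75) → cum 75
  km 1 (Riverbend, w=12) → cum 87
  km 6 (Southcross, w=60) → cum 147
  km 7 (Northgate, w=11) → cum 158
  km 8 (Eastvale, w=2) → cum 160
  km 11 (Westmoor, w=50) → cum 210  ≥ 175 → median here
  km 12 (Midtown, w=80) → cum 290
  km 19 (Hillcrest, w=60) → cum 350
Optimal location: km 11.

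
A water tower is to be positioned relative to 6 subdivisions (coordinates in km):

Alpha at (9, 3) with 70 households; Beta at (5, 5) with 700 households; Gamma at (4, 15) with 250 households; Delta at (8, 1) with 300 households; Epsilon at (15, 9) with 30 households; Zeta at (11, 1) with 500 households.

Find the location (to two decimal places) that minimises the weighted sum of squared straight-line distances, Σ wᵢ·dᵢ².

(7.29, 4.61)

The minimiser of Σwᵢ‖p−pᵢ‖² is the weighted centroid p* = (Σwᵢpᵢ)/(Σwᵢ).
Σwᵢ = 1850.
Σwᵢxᵢ = 70·9 + 700·5 + 250·4 + 300·8 + 30·15 + 500·11 = 13480.
Σwᵢyᵢ = 70·3 + 700·5 + 250·15 + 300·1 + 30·9 + 500·1 = 8530.
x* = 13480/1850 = 7.29, y* = 8530/1850 = 4.61.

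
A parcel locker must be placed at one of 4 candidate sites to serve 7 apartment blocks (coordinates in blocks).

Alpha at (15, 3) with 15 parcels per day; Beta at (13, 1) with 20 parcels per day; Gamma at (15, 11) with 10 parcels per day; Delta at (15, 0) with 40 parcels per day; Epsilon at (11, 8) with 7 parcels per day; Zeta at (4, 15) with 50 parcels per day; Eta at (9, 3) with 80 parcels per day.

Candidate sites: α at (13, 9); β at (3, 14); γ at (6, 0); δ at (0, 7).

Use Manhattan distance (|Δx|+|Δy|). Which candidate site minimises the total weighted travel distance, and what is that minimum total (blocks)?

γ, total 2321 blocks

Total weighted distance at each candidate:
  α (13, 9): total = 2331
  β (3, 14): total = 3553
  γ (6, 0): total = 2321
  δ (0, 7): total = 3459
Minimum is at γ with total 2321 blocks.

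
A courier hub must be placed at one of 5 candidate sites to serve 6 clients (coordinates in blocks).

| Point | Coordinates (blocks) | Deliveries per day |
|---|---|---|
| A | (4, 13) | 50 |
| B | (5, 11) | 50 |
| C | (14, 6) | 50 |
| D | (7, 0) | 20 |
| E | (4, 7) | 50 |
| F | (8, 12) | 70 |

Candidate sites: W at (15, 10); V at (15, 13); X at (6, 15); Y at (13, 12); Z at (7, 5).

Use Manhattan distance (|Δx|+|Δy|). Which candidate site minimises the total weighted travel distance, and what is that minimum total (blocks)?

Z, total 2260 blocks

Total weighted distance at each candidate:
  W (15, 10): total = 3190
  V (15, 13): total = 3380
  X (6, 15): total = 2470
  Y (13, 12): total = 2710
  Z (7, 5): total = 2260
Minimum is at Z with total 2260 blocks.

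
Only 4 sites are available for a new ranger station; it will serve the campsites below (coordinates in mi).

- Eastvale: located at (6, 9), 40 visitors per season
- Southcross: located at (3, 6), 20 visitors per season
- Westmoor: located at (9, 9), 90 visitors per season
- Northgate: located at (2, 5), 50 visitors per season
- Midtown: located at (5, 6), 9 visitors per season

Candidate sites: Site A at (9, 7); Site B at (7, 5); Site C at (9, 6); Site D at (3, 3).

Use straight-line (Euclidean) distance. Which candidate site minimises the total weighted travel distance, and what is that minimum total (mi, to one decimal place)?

Total weighted distance at each candidate:
  Site A (9, 7): total = 847.0
  Site B (7, 5): total = 920.0
  Site C (9, 6): total = 949.3
  Site D (3, 3): total = 1236.3
Minimum is at Site A with total 847.0 mi.

Site A, total 847.0 mi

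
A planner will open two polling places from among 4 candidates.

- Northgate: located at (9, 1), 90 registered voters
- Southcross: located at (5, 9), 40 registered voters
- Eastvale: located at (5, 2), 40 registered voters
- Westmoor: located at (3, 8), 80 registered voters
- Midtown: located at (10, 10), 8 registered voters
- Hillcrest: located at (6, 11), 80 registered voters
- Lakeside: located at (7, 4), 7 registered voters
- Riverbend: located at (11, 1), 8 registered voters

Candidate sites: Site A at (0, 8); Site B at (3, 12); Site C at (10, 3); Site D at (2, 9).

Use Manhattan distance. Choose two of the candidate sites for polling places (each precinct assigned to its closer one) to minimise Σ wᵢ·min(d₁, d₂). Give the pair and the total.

Evaluate every pair (each demand assigned to the nearer of the two):
  {Site C, Site D}: total = 1378
  {Site B, Site C}: total = 1458
  {Site A, Site C}: total = 1818
  {Site B, Site D}: total = 2628
  {Site A, Site D}: total = 2788
  {Site A, Site B}: total = 2933
Best pair: {Site C, Site D} with total 1378.

{Site C, Site D}, total 1378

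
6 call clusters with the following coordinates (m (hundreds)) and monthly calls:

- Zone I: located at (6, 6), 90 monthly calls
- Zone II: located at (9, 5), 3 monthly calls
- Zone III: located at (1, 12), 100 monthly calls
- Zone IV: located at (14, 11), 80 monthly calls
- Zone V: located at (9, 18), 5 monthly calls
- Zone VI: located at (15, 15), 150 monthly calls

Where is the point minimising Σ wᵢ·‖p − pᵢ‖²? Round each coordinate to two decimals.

The minimiser of Σwᵢ‖p−pᵢ‖² is the weighted centroid p* = (Σwᵢpᵢ)/(Σwᵢ).
Σwᵢ = 428.
Σwᵢxᵢ = 90·6 + 3·9 + 100·1 + 80·14 + 5·9 + 150·15 = 4082.
Σwᵢyᵢ = 90·6 + 3·5 + 100·12 + 80·11 + 5·18 + 150·15 = 4975.
x* = 4082/428 = 9.54, y* = 4975/428 = 11.62.

(9.54, 11.62)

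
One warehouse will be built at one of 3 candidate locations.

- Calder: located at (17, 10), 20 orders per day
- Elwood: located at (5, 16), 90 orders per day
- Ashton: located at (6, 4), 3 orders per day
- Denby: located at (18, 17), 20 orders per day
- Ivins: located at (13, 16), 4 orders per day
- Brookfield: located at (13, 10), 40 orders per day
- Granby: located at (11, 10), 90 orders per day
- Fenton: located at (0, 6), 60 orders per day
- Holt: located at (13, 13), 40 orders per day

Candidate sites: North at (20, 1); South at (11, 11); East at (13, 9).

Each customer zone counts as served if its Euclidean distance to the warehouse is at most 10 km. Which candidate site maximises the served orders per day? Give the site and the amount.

Coverage radius r = 10 km; a point is covered iff (Δx)²+(Δy)² ≤ 10² = 100.
  North (20, 1): covers {Calder} → 20
  South (11, 11): covers {Calder, Elwood, Ashton, Denby, Ivins, Brookfield, Granby, Holt} → 307
  East (13, 9): covers {Calder, Ashton, Denby, Ivins, Brookfield, Granby, Holt} → 217
Maximum coverage at South: 307 orders per day.

South, covering 307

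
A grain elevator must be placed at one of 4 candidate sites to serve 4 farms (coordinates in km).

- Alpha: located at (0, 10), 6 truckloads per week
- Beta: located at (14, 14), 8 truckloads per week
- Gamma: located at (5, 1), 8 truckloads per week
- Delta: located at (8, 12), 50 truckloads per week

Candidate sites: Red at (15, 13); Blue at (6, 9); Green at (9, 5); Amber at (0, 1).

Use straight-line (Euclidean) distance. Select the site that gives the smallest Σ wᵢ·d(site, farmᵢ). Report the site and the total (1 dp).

Total weighted distance at each candidate:
  Red (15, 13): total = 581.6
  Blue (6, 9): total = 356.7
  Green (9, 5): total = 542.9
  Amber (0, 1): total = 926.9
Minimum is at Blue with total 356.7 km.

Blue, total 356.7 km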